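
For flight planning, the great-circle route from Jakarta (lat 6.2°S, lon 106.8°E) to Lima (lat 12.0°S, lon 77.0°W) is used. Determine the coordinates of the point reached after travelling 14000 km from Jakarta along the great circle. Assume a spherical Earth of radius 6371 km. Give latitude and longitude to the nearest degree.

≈ lat 46°S, lon 87°W

Convert each endpoint to a unit vector on the sphere (x = cos φ cos λ, y = cos φ sin λ, z = sin φ).
The central angle between the endpoints is δ = arccos(p₁·p₂) ≈ 2.817 rad (161.4°). The total great-circle distance is δ·R ≈ 2.817 × 6371 ≈ 17948 km, so the target fraction is f = 14000/17948 ≈ 0.780.
Interpolate at f ≈ 0.780 with slerp weights a = sin((1−f)δ)/sin δ ≈ 1.822, b = sin(fδ)/sin δ ≈ 2.541.
p = a·p₁ + b·p₂ ≈ (0.036, -0.688, -0.725); φ = arcsin(p_z) ≈ -46.48°, λ = atan2(p_y, p_x) ≈ -87.04°.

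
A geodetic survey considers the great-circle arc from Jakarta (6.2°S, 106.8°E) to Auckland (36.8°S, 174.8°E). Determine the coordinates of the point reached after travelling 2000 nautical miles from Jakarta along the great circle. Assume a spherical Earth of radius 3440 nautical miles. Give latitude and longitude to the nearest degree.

Convert each endpoint to a unit vector on the sphere (x = cos φ cos λ, y = cos φ sin λ, z = sin φ).
The central angle between the endpoints is δ = arccos(p₁·p₂) ≈ 1.199 rad (68.7°). The total great-circle distance is δ·R ≈ 1.199 × 3440 ≈ 4126 nmi, so the target fraction is f = 2000/4126 ≈ 0.485.
Interpolate at f ≈ 0.485 with slerp weights a = sin((1−f)δ)/sin δ ≈ 0.622, b = sin(fδ)/sin δ ≈ 0.589.
p = a·p₁ + b·p₂ ≈ (-0.649, 0.635, -0.420); φ = arcsin(p_z) ≈ -24.85°, λ = atan2(p_y, p_x) ≈ 135.63°.

≈ 25°S, 136°E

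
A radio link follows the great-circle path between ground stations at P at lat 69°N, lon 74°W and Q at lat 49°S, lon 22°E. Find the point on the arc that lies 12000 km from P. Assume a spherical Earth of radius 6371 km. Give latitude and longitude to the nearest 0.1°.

≈ lat 23.0°S, lon 6.1°E

The haversine formula gives a central angle δ ≈ 2.388 rad (136.8°) between the endpoints. The total great-circle distance is δ·R ≈ 2.388 × 6371 ≈ 15213 km, so the target fraction is f = 12000/15213 ≈ 0.789.
Interpolate at f ≈ 0.789 with slerp weights a = sin((1−f)δ)/sin δ ≈ 0.706, b = sin(fδ)/sin δ ≈ 1.390.
p = a·p₁ + b·p₂ ≈ (0.915, 0.098, -0.390); φ = arcsin(p_z) ≈ -22.96°, λ = atan2(p_y, p_x) ≈ 6.14°.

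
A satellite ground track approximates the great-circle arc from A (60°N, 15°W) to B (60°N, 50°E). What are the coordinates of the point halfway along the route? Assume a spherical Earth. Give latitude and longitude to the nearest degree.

≈ (64°N, 18°E)

Write both endpoints as unit vectors p₁, p₂ with components (cos φ cos λ, cos φ sin λ, sin φ).
The central angle between the endpoints is δ = arccos(p₁·p₂) ≈ 0.544 rad (31.2°).
Interpolate at f = 1/2 with slerp weights a = sin((1−f)δ)/sin δ ≈ 0.519, b = sin(fδ)/sin δ ≈ 0.519.
p = a·p₁ + b·p₂ ≈ (0.418, 0.132, 0.899); φ = arcsin(p_z) ≈ 64.04°, λ = atan2(p_y, p_x) ≈ 17.50°.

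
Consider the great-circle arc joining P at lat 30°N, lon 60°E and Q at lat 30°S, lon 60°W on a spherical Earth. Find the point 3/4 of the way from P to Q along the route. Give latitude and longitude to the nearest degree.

≈ lat 17°S, lon 28°W

From cos δ = sin φ₁ sin φ₂ + cos φ₁ cos φ₂ cos Δλ, the central angle is δ ≈ 2.246 rad (128.7°).
Interpolate at f = 3/4 with slerp weights a = sin((1−f)δ)/sin δ ≈ 0.682, b = sin(fδ)/sin δ ≈ 1.273.
p = a·p₁ + b·p₂ ≈ (0.846, -0.443, -0.295); φ = arcsin(p_z) ≈ -17.18°, λ = atan2(p_y, p_x) ≈ -27.63°.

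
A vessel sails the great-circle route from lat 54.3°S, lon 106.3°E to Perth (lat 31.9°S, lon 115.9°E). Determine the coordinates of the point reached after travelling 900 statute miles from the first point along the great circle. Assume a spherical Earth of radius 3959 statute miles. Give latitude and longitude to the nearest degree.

Write both endpoints as unit vectors p₁, p₂ with components (cos φ cos λ, cos φ sin λ, sin φ).
The central angle between the endpoints is δ = arccos(p₁·p₂) ≈ 0.409 rad (23.4°). The total great-circle distance is δ·R ≈ 0.409 × 3959 ≈ 1618 mi, so the target fraction is f = 900/1618 ≈ 0.556.
Interpolate at f ≈ 0.556 with slerp weights a = sin((1−f)δ)/sin δ ≈ 0.454, b = sin(fδ)/sin δ ≈ 0.567.
p = a·p₁ + b·p₂ ≈ (-0.285, 0.687, -0.668); φ = arcsin(p_z) ≈ -41.94°, λ = atan2(p_y, p_x) ≈ 112.50°.

≈ lat 42°S, lon 112°E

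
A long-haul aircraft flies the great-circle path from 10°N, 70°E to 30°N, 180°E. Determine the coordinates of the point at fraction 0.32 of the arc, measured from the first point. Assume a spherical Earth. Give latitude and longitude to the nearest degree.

Convert each endpoint to a unit vector on the sphere (x = cos φ cos λ, y = cos φ sin λ, z = sin φ).
The central angle between the endpoints is δ = arccos(p₁·p₂) ≈ 1.777 rad (101.8°).
Interpolate at f = 0.32 with slerp weights a = sin((1−f)δ)/sin δ ≈ 0.955, b = sin(fδ)/sin δ ≈ 0.550.
p = a·p₁ + b·p₂ ≈ (-0.155, 0.884, 0.441); φ = arcsin(p_z) ≈ 26.17°, λ = atan2(p_y, p_x) ≈ 99.93°.

≈ 26°N, 100°E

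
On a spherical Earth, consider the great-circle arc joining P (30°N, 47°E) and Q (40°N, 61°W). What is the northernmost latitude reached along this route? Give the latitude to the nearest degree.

The great circle lies in the plane with unit normal n̂ = (p₁ × p₂)/|p₁ × p₂|.
Here n̂_z ≈ -0.635; the vertex latitude is φ_max = arccos|n̂_z| ≈ 50.6°.
Check via Clairaut: cos φ_max = |cos φ₁| · sin C = cos(30.0°)·sin(47.2°) ≈ 0.635, again giving ≈ 50.6°.

≈ 51°N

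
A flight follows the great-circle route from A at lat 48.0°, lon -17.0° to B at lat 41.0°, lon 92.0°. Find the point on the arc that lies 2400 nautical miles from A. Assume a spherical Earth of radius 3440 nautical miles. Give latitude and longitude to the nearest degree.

≈ lat 58°, lon 51°

The haversine formula gives a central angle δ ≈ 1.242 rad (71.1°) between the endpoints. The total great-circle distance is δ·R ≈ 1.242 × 3440 ≈ 4272 nmi, so the target fraction is f = 2400/4272 ≈ 0.562.
Interpolate at f ≈ 0.562 with slerp weights a = sin((1−f)δ)/sin δ ≈ 0.547, b = sin(fδ)/sin δ ≈ 0.679.
p = a·p₁ + b·p₂ ≈ (0.332, 0.405, 0.852); φ = arcsin(p_z) ≈ 58.41°, λ = atan2(p_y, p_x) ≈ 50.65°.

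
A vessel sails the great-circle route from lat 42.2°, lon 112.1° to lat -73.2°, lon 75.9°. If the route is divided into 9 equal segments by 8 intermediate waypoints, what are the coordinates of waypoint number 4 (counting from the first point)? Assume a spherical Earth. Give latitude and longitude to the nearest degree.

Write both endpoints as unit vectors p₁, p₂ with components (cos φ cos λ, cos φ sin λ, sin φ).
The central angle between the endpoints is δ = arccos(p₁·p₂) ≈ 2.060 rad (118.1°).
Interpolate at f = 4/9 with slerp weights a = sin((1−f)δ)/sin δ ≈ 1.032, b = sin(fδ)/sin δ ≈ 0.899.
p = a·p₁ + b·p₂ ≈ (-0.224, 0.960, -0.167); φ = arcsin(p_z) ≈ -9.62°, λ = atan2(p_y, p_x) ≈ 103.15°.

≈ lat -10°, lon 103°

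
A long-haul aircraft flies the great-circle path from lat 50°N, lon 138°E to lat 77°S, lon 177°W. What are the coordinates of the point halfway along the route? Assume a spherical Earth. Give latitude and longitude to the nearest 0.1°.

Convert each endpoint to a unit vector on the sphere (x = cos φ cos λ, y = cos φ sin λ, z = sin φ).
The central angle between the endpoints is δ = arccos(p₁·p₂) ≈ 2.271 rad (130.1°).
Interpolate at f = 1/2 with slerp weights a = sin((1−f)δ)/sin δ ≈ 1.185, b = sin(fδ)/sin δ ≈ 1.185.
p = a·p₁ + b·p₂ ≈ (-0.833, 0.496, -0.247); φ = arcsin(p_z) ≈ -14.30°, λ = atan2(p_y, p_x) ≈ 149.22°.

≈ lat 14.3°S, lon 149.2°E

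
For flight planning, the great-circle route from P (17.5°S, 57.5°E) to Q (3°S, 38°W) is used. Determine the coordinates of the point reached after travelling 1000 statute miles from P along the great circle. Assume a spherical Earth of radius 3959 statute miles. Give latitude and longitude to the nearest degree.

Convert each endpoint to a unit vector on the sphere (x = cos φ cos λ, y = cos φ sin λ, z = sin φ).
The central angle between the endpoints is δ = arccos(p₁·p₂) ≈ 1.646 rad (94.3°). The total great-circle distance is δ·R ≈ 1.646 × 3959 ≈ 6518 mi, so the target fraction is f = 1000/6518 ≈ 0.153.
Interpolate at f ≈ 0.153 with slerp weights a = sin((1−f)δ)/sin δ ≈ 0.987, b = sin(fδ)/sin δ ≈ 0.251.
p = a·p₁ + b·p₂ ≈ (0.703, 0.640, -0.310); φ = arcsin(p_z) ≈ -18.06°, λ = atan2(p_y, p_x) ≈ 42.31°.

≈ (18°S, 42°E)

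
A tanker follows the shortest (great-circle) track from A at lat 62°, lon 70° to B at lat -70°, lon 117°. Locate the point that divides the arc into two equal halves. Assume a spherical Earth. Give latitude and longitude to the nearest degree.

Convert each endpoint to a unit vector on the sphere (x = cos φ cos λ, y = cos φ sin λ, z = sin φ).
The central angle between the endpoints is δ = arccos(p₁·p₂) ≈ 2.375 rad (136.1°).
Interpolate at f = 1/2 with slerp weights a = sin((1−f)δ)/sin δ ≈ 1.337, b = sin(fδ)/sin δ ≈ 1.337.
p = a·p₁ + b·p₂ ≈ (0.007, 0.997, -0.076); φ = arcsin(p_z) ≈ -4.35°, λ = atan2(p_y, p_x) ≈ 89.59°.

≈ lat -4°, lon 90°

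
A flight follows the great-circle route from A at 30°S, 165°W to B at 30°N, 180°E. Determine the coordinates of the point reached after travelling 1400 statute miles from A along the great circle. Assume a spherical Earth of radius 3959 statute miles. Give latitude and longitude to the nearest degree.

Write both endpoints as unit vectors p₁, p₂ with components (cos φ cos λ, cos φ sin λ, sin φ).
The central angle between the endpoints is δ = arccos(p₁·p₂) ≈ 1.076 rad (61.7°). The total great-circle distance is δ·R ≈ 1.076 × 3959 ≈ 4262 mi, so the target fraction is f = 1400/4262 ≈ 0.329.
Interpolate at f ≈ 0.329 with slerp weights a = sin((1−f)δ)/sin δ ≈ 0.751, b = sin(fδ)/sin δ ≈ 0.393.
p = a·p₁ + b·p₂ ≈ (-0.969, -0.168, -0.179); φ = arcsin(p_z) ≈ -10.31°, λ = atan2(p_y, p_x) ≈ -170.14°.

≈ 10°S, 170°W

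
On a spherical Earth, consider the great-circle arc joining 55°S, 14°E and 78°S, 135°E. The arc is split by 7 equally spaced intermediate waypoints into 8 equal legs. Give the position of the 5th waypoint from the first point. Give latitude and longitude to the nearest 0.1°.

From cos δ = sin φ₁ sin φ₂ + cos φ₁ cos φ₂ cos Δλ, the central angle is δ ≈ 0.738 rad (42.3°).
Interpolate at f = 5/8 with slerp weights a = sin((1−f)δ)/sin δ ≈ 0.406, b = sin(fδ)/sin δ ≈ 0.662.
p = a·p₁ + b·p₂ ≈ (0.129, 0.154, -0.980); φ = arcsin(p_z) ≈ -78.44°, λ = atan2(p_y, p_x) ≈ 50.03°.

≈ 78.4°S, 50.0°E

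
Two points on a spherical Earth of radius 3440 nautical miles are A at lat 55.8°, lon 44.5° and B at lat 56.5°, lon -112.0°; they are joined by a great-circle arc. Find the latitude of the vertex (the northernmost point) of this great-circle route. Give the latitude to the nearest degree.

The great circle lies in the plane with unit normal n̂ = (p₁ × p₂)/|p₁ × p₂|.
Here n̂_z ≈ -0.135; the vertex latitude is φ_max = arccos|n̂_z| ≈ 82.2°.
Check via Clairaut: cos φ_max = |cos φ₁| · sin C = cos(55.8°)·sin(13.9°) ≈ 0.135, again giving ≈ 82.2°.

≈ 82°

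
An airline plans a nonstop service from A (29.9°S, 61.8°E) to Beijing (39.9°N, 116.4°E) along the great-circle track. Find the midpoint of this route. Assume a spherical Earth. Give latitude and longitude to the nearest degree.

From cos δ = sin φ₁ sin φ₂ + cos φ₁ cos φ₂ cos Δλ, the central angle is δ ≈ 1.505 rad (86.2°).
Interpolate at f = 1/2 with slerp weights a = sin((1−f)δ)/sin δ ≈ 0.685, b = sin(fδ)/sin δ ≈ 0.685.
p = a·p₁ + b·p₂ ≈ (0.047, 0.994, 0.098); φ = arcsin(p_z) ≈ 5.62°, λ = atan2(p_y, p_x) ≈ 87.30°.

≈ (6°N, 87°E)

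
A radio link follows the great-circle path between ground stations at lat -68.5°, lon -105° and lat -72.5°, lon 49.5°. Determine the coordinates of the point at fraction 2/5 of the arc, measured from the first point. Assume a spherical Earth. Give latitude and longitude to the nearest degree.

From cos δ = sin φ₁ sin φ₂ + cos φ₁ cos φ₂ cos Δλ, the central angle is δ ≈ 0.663 rad (38.0°).
Interpolate at f = 2/5 with slerp weights a = sin((1−f)δ)/sin δ ≈ 0.629, b = sin(fδ)/sin δ ≈ 0.426.
p = a·p₁ + b·p₂ ≈ (0.023, -0.125, -0.992); φ = arcsin(p_z) ≈ -82.67°, λ = atan2(p_y, p_x) ≈ -79.41°.

≈ lat -83°, lon -79°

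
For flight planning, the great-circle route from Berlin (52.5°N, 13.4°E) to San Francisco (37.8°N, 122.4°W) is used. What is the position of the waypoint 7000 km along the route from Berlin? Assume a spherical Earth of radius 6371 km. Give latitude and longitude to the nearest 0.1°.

≈ (54.2°N, 108.6°W)

Convert each endpoint to a unit vector on the sphere (x = cos φ cos λ, y = cos φ sin λ, z = sin φ).
The central angle between the endpoints is δ = arccos(p₁·p₂) ≈ 1.429 rad (81.9°). The total great-circle distance is δ·R ≈ 1.429 × 6371 ≈ 9104 km, so the target fraction is f = 7000/9104 ≈ 0.769.
Interpolate at f ≈ 0.769 with slerp weights a = sin((1−f)δ)/sin δ ≈ 0.328, b = sin(fδ)/sin δ ≈ 0.900.
p = a·p₁ + b·p₂ ≈ (-0.187, -0.554, 0.811); φ = arcsin(p_z) ≈ 54.22°, λ = atan2(p_y, p_x) ≈ -108.65°.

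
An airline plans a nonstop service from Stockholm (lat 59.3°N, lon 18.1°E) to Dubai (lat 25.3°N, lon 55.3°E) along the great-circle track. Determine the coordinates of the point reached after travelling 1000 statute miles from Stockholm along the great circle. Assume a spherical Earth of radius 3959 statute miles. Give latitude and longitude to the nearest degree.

≈ lat 49°N, lon 36°E

Write both endpoints as unit vectors p₁, p₂ with components (cos φ cos λ, cos φ sin λ, sin φ).
The central angle between the endpoints is δ = arccos(p₁·p₂) ≈ 0.745 rad (42.7°). The total great-circle distance is δ·R ≈ 0.745 × 3959 ≈ 2949 mi, so the target fraction is f = 1000/2949 ≈ 0.339.
Interpolate at f ≈ 0.339 with slerp weights a = sin((1−f)δ)/sin δ ≈ 0.697, b = sin(fδ)/sin δ ≈ 0.369.
p = a·p₁ + b·p₂ ≈ (0.528, 0.385, 0.757); φ = arcsin(p_z) ≈ 49.21°, λ = atan2(p_y, p_x) ≈ 36.06°.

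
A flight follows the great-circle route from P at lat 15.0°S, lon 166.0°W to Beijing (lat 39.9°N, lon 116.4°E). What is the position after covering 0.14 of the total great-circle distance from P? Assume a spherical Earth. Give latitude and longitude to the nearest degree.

Convert each endpoint to a unit vector on the sphere (x = cos φ cos λ, y = cos φ sin λ, z = sin φ).
The central angle between the endpoints is δ = arccos(p₁·p₂) ≈ 1.578 rad (90.4°).
Interpolate at f = 0.14 with slerp weights a = sin((1−f)δ)/sin δ ≈ 0.977, b = sin(fδ)/sin δ ≈ 0.219.
p = a·p₁ + b·p₂ ≈ (-0.991, -0.078, -0.112); φ = arcsin(p_z) ≈ -6.45°, λ = atan2(p_y, p_x) ≈ -175.51°.

≈ lat 6°S, lon 176°W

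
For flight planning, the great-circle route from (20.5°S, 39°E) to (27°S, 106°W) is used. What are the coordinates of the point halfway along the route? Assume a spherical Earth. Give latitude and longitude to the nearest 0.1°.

≈ (55.6°S, 29.0°W)

Convert each endpoint to a unit vector on the sphere (x = cos φ cos λ, y = cos φ sin λ, z = sin φ).
The central angle between the endpoints is δ = arccos(p₁·p₂) ≈ 2.123 rad (121.6°).
Interpolate at f = 1/2 with slerp weights a = sin((1−f)δ)/sin δ ≈ 1.026, b = sin(fδ)/sin δ ≈ 1.026.
p = a·p₁ + b·p₂ ≈ (0.495, -0.274, -0.825); φ = arcsin(p_z) ≈ -55.57°, λ = atan2(p_y, p_x) ≈ -28.97°.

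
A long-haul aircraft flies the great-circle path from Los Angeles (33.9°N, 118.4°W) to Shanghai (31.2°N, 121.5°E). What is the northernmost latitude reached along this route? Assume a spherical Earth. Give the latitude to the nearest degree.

The great circle lies in the plane with unit normal n̂ = (p₁ × p₂)/|p₁ × p₂|.
Here n̂_z ≈ -0.616; the vertex latitude is φ_max = arccos|n̂_z| ≈ 52.0°.

≈ 52°N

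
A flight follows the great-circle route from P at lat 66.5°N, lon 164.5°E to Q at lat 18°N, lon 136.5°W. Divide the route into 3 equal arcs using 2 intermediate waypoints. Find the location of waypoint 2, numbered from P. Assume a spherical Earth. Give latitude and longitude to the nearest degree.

≈ lat 37°N, lon 146°W

Convert each endpoint to a unit vector on the sphere (x = cos φ cos λ, y = cos φ sin λ, z = sin φ).
The central angle between the endpoints is δ = arccos(p₁·p₂) ≈ 1.072 rad (61.4°).
Interpolate at f = 2/3 with slerp weights a = sin((1−f)δ)/sin δ ≈ 0.398, b = sin(fδ)/sin δ ≈ 0.746.
p = a·p₁ + b·p₂ ≈ (-0.668, -0.446, 0.596); φ = arcsin(p_z) ≈ 36.57°, λ = atan2(p_y, p_x) ≈ -146.26°.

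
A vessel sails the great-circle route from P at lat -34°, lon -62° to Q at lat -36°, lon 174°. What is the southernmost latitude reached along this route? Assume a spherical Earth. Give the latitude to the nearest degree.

The great circle lies in the plane with unit normal n̂ = (p₁ × p₂)/|p₁ × p₂|.
Here n̂_z ≈ -0.557; the vertex latitude is φ_max = arccos|n̂_z| ≈ 56.2°.

≈ -56°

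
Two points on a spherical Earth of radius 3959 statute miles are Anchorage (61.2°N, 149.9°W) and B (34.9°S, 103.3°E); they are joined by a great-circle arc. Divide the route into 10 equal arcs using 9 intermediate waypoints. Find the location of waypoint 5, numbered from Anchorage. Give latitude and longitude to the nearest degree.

Convert each endpoint to a unit vector on the sphere (x = cos φ cos λ, y = cos φ sin λ, z = sin φ).
The central angle between the endpoints is δ = arccos(p₁·p₂) ≈ 2.234 rad (128.0°).
Interpolate at f = 5/10 with slerp weights a = sin((1−f)δ)/sin δ ≈ 1.140, b = sin(fδ)/sin δ ≈ 1.140.
p = a·p₁ + b·p₂ ≈ (-0.691, 0.635, 0.347); φ = arcsin(p_z) ≈ 20.30°, λ = atan2(p_y, p_x) ≈ 137.41°.

≈ (20°N, 137°E)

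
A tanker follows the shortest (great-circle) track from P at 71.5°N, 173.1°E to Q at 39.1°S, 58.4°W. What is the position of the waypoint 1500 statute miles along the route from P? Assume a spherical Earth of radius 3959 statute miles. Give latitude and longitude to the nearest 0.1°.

Write both endpoints as unit vectors p₁, p₂ with components (cos φ cos λ, cos φ sin λ, sin φ).
The central angle between the endpoints is δ = arccos(p₁·p₂) ≈ 2.421 rad (138.7°). The total great-circle distance is δ·R ≈ 2.421 × 3959 ≈ 9584 mi, so the target fraction is f = 1500/9584 ≈ 0.157.
Interpolate at f ≈ 0.157 with slerp weights a = sin((1−f)δ)/sin δ ≈ 1.350, b = sin(fδ)/sin δ ≈ 0.561.
p = a·p₁ + b·p₂ ≈ (-0.197, -0.319, 0.927); φ = arcsin(p_z) ≈ 67.97°, λ = atan2(p_y, p_x) ≈ -121.75°.

≈ 68.0°N, 121.7°W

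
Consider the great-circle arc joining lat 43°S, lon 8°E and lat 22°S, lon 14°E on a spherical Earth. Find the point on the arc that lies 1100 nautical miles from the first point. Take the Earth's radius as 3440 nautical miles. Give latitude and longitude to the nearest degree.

≈ lat 25°S, lon 13°E

Convert each endpoint to a unit vector on the sphere (x = cos φ cos λ, y = cos φ sin λ, z = sin φ).
The central angle between the endpoints is δ = arccos(p₁·p₂) ≈ 0.377 rad (21.6°). The total great-circle distance is δ·R ≈ 0.377 × 3440 ≈ 1296 nmi, so the target fraction is f = 1100/1296 ≈ 0.849.
Interpolate at f ≈ 0.849 with slerp weights a = sin((1−f)δ)/sin δ ≈ 0.155, b = sin(fδ)/sin δ ≈ 0.854.
p = a·p₁ + b·p₂ ≈ (0.881, 0.207, -0.426); φ = arcsin(p_z) ≈ -25.19°, λ = atan2(p_y, p_x) ≈ 13.25°.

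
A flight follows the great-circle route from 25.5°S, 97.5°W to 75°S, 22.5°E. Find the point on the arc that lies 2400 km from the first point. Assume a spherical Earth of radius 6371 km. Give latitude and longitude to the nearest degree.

≈ 46°S, 90°W

Write both endpoints as unit vectors p₁, p₂ with components (cos φ cos λ, cos φ sin λ, sin φ).
The central angle between the endpoints is δ = arccos(p₁·p₂) ≈ 1.267 rad (72.6°). The total great-circle distance is δ·R ≈ 1.267 × 6371 ≈ 8073 km, so the target fraction is f = 2400/8073 ≈ 0.297.
Interpolate at f ≈ 0.297 with slerp weights a = sin((1−f)δ)/sin δ ≈ 0.815, b = sin(fδ)/sin δ ≈ 0.386.
p = a·p₁ + b·p₂ ≈ (-0.004, -0.691, -0.723); φ = arcsin(p_z) ≈ -46.31°, λ = atan2(p_y, p_x) ≈ -90.31°.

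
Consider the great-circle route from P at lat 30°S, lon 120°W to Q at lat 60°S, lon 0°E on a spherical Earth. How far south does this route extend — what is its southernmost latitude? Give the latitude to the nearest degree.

The great circle lies in the plane with unit normal n̂ = (p₁ × p₂)/|p₁ × p₂|.
Here n̂_z ≈ +0.384; the vertex latitude is φ_max = arccos|n̂_z| ≈ 67.4°.
Check via Clairaut: cos φ_max = |cos φ₁| · sin C = cos(30.0°)·sin(153.7°) ≈ 0.384, again giving ≈ 67.4°.

≈ 67°S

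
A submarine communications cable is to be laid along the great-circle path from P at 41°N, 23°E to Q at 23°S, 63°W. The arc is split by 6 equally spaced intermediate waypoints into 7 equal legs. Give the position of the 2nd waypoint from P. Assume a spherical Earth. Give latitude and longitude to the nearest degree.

≈ 27°N, 8°W

The haversine formula gives a central angle δ ≈ 1.780 rad (102.0°) between the endpoints.
Interpolate at f = 2/7 with slerp weights a = sin((1−f)δ)/sin δ ≈ 0.977, b = sin(fδ)/sin δ ≈ 0.498.
p = a·p₁ + b·p₂ ≈ (0.887, -0.120, 0.446); φ = arcsin(p_z) ≈ 26.51°, λ = atan2(p_y, p_x) ≈ -7.72°.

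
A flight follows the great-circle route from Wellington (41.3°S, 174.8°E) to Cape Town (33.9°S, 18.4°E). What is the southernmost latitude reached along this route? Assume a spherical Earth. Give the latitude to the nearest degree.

The great circle lies in the plane with unit normal n̂ = (p₁ × p₂)/|p₁ × p₂|.
Here n̂_z ≈ -0.255; the vertex latitude is φ_max = arccos|n̂_z| ≈ 75.2°.
Check via Clairaut: cos φ_max = |cos φ₁| · sin C = cos(41.3°)·sin(160.2°) ≈ 0.255, again giving ≈ 75.2°.

≈ 75°S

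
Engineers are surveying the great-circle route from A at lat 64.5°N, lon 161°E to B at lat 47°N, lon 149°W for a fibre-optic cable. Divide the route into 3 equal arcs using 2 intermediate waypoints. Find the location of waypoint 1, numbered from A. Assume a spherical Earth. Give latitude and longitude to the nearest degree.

Convert each endpoint to a unit vector on the sphere (x = cos φ cos λ, y = cos φ sin λ, z = sin φ).
The central angle between the endpoints is δ = arccos(p₁·p₂) ≈ 0.557 rad (31.9°).
Interpolate at f = 1/3 with slerp weights a = sin((1−f)δ)/sin δ ≈ 0.686, b = sin(fδ)/sin δ ≈ 0.349.
p = a·p₁ + b·p₂ ≈ (-0.484, -0.026, 0.875); φ = arcsin(p_z) ≈ 61.04°, λ = atan2(p_y, p_x) ≈ -176.87°.

≈ lat 61°N, lon 177°W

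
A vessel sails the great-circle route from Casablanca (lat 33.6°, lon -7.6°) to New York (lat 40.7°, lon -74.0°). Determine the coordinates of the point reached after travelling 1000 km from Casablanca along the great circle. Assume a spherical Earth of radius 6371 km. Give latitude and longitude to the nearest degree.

≈ lat 37°, lon -18°

Convert each endpoint to a unit vector on the sphere (x = cos φ cos λ, y = cos φ sin λ, z = sin φ).
The central angle between the endpoints is δ = arccos(p₁·p₂) ≈ 0.910 rad (52.1°). The total great-circle distance is δ·R ≈ 0.910 × 6371 ≈ 5798 km, so the target fraction is f = 1000/5798 ≈ 0.172.
Interpolate at f ≈ 0.172 with slerp weights a = sin((1−f)δ)/sin δ ≈ 0.866, b = sin(fδ)/sin δ ≈ 0.198.
p = a·p₁ + b·p₂ ≈ (0.757, -0.240, 0.608); φ = arcsin(p_z) ≈ 37.48°, λ = atan2(p_y, p_x) ≈ -17.58°.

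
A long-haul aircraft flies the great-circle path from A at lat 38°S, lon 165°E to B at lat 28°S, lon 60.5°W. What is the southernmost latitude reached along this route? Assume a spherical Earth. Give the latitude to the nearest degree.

The great circle lies in the plane with unit normal n̂ = (p₁ × p₂)/|p₁ × p₂|.
Here n̂_z ≈ +0.506; the vertex latitude is φ_max = arccos|n̂_z| ≈ 59.6°.

≈ 60°S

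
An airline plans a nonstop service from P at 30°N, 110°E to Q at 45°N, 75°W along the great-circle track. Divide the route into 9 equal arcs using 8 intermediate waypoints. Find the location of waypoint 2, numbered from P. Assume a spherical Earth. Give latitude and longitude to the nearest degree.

Write both endpoints as unit vectors p₁, p₂ with components (cos φ cos λ, cos φ sin λ, sin φ).
The central angle between the endpoints is δ = arccos(p₁·p₂) ≈ 1.830 rad (104.9°).
Interpolate at f = 2/9 with slerp weights a = sin((1−f)δ)/sin δ ≈ 1.023, b = sin(fδ)/sin δ ≈ 0.409.
p = a·p₁ + b·p₂ ≈ (-0.228, 0.553, 0.801); φ = arcsin(p_z) ≈ 53.24°, λ = atan2(p_y, p_x) ≈ 112.42°.

≈ 53°N, 112°E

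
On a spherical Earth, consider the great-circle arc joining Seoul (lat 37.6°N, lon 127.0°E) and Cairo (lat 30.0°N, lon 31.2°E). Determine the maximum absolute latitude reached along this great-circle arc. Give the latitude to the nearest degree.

≈ 45°N

The great circle lies in the plane with unit normal n̂ = (p₁ × p₂)/|p₁ × p₂|.
Here n̂_z ≈ -0.702; the vertex latitude is φ_max = arccos|n̂_z| ≈ 45.4°.
Check via Clairaut: cos φ_max = |cos φ₁| · sin C = cos(37.6°)·sin(62.4°) ≈ 0.702, again giving ≈ 45.4°.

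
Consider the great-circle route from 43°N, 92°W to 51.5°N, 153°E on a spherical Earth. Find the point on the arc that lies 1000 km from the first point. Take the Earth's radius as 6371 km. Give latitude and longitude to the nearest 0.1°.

≈ 49.9°N, 100.4°W

Write both endpoints as unit vectors p₁, p₂ with components (cos φ cos λ, cos φ sin λ, sin φ).
The central angle between the endpoints is δ = arccos(p₁·p₂) ≈ 1.222 rad (70.0°). The total great-circle distance is δ·R ≈ 1.222 × 6371 ≈ 7788 km, so the target fraction is f = 1000/7788 ≈ 0.128.
Interpolate at f ≈ 0.128 with slerp weights a = sin((1−f)δ)/sin δ ≈ 0.931, b = sin(fδ)/sin δ ≈ 0.166.
p = a·p₁ + b·p₂ ≈ (-0.116, -0.633, 0.765); φ = arcsin(p_z) ≈ 49.91°, λ = atan2(p_y, p_x) ≈ -100.38°.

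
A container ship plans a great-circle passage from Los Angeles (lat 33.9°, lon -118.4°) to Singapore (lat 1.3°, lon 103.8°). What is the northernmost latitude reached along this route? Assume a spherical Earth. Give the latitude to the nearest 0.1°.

The great circle lies in the plane with unit normal n̂ = (p₁ × p₂)/|p₁ × p₂|.
Here n̂_z ≈ -0.698; the vertex latitude is φ_max = arccos|n̂_z| ≈ 45.7°.
Check via Clairaut: cos φ_max = |cos φ₁| · sin C = cos(33.9°)·sin(57.3°) ≈ 0.698, again giving ≈ 45.7°.

≈ 45.7°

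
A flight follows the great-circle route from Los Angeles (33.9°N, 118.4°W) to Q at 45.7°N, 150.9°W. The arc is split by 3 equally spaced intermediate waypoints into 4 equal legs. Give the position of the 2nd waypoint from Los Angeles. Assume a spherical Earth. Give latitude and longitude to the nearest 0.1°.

Write both endpoints as unit vectors p₁, p₂ with components (cos φ cos λ, cos φ sin λ, sin φ).
The central angle between the endpoints is δ = arccos(p₁·p₂) ≈ 0.478 rad (27.4°).
Interpolate at f = 2/4 with slerp weights a = sin((1−f)δ)/sin δ ≈ 0.515, b = sin(fδ)/sin δ ≈ 0.515.
p = a·p₁ + b·p₂ ≈ (-0.517, -0.551, 0.655); φ = arcsin(p_z) ≈ 40.94°, λ = atan2(p_y, p_x) ≈ -133.21°.

≈ 40.9°N, 133.2°W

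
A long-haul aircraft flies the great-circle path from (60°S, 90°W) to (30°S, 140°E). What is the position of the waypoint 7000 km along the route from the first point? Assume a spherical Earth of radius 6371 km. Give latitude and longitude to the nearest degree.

≈ (46°S, 150°E)

Write both endpoints as unit vectors p₁, p₂ with components (cos φ cos λ, cos φ sin λ, sin φ).
The central angle between the endpoints is δ = arccos(p₁·p₂) ≈ 1.415 rad (81.1°). The total great-circle distance is δ·R ≈ 1.415 × 6371 ≈ 9018 km, so the target fraction is f = 7000/9018 ≈ 0.776.
Interpolate at f ≈ 0.776 with slerp weights a = sin((1−f)δ)/sin δ ≈ 0.315, b = sin(fδ)/sin δ ≈ 0.901.
p = a·p₁ + b·p₂ ≈ (-0.598, 0.344, -0.724); φ = arcsin(p_z) ≈ -46.37°, λ = atan2(p_y, p_x) ≈ 150.08°.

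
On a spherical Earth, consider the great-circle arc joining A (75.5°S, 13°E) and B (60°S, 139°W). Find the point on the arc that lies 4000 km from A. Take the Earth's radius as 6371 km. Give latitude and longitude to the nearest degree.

Convert each endpoint to a unit vector on the sphere (x = cos φ cos λ, y = cos φ sin λ, z = sin φ).
The central angle between the endpoints is δ = arccos(p₁·p₂) ≈ 0.756 rad (43.3°). The total great-circle distance is δ·R ≈ 0.756 × 6371 ≈ 4814 km, so the target fraction is f = 4000/4814 ≈ 0.831.
Interpolate at f ≈ 0.831 with slerp weights a = sin((1−f)δ)/sin δ ≈ 0.186, b = sin(fδ)/sin δ ≈ 0.857.
p = a·p₁ + b·p₂ ≈ (-0.278, -0.271, -0.922); φ = arcsin(p_z) ≈ -67.18°, λ = atan2(p_y, p_x) ≈ -135.77°.

≈ (67°S, 136°W)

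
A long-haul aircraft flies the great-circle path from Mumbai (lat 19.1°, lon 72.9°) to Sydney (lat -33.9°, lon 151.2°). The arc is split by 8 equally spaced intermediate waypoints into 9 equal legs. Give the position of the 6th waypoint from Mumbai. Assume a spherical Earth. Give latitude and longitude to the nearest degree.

≈ lat -19°, lon 122°

The haversine formula gives a central angle δ ≈ 1.594 rad (91.3°) between the endpoints.
Interpolate at f = 6/9 with slerp weights a = sin((1−f)δ)/sin δ ≈ 0.507, b = sin(fδ)/sin δ ≈ 0.874.
p = a·p₁ + b·p₂ ≈ (-0.495, 0.807, -0.322); φ = arcsin(p_z) ≈ -18.76°, λ = atan2(p_y, p_x) ≈ 121.51°.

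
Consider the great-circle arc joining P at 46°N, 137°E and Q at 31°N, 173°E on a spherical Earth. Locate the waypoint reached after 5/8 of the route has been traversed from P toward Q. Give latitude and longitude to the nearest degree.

≈ 38°N, 161°E

The haversine formula gives a central angle δ ≈ 0.551 rad (31.5°) between the endpoints.
Interpolate at f = 5/8 with slerp weights a = sin((1−f)δ)/sin δ ≈ 0.392, b = sin(fδ)/sin δ ≈ 0.645.
p = a·p₁ + b·p₂ ≈ (-0.748, 0.253, 0.614); φ = arcsin(p_z) ≈ 37.88°, λ = atan2(p_y, p_x) ≈ 161.31°.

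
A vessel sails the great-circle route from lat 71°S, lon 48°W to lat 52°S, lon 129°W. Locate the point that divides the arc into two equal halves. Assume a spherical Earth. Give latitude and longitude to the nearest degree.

Write both endpoints as unit vectors p₁, p₂ with components (cos φ cos λ, cos φ sin λ, sin φ).
The central angle between the endpoints is δ = arccos(p₁·p₂) ≈ 0.682 rad (39.1°).
Interpolate at f = 1/2 with slerp weights a = sin((1−f)δ)/sin δ ≈ 0.531, b = sin(fδ)/sin δ ≈ 0.531.
p = a·p₁ + b·p₂ ≈ (-0.090, -0.382, -0.920); φ = arcsin(p_z) ≈ -66.88°, λ = atan2(p_y, p_x) ≈ -103.25°.

≈ lat 67°S, lon 103°W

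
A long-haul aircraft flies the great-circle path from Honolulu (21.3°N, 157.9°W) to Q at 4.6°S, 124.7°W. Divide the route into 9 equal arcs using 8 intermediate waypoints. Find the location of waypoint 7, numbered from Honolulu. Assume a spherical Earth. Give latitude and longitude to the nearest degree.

The haversine formula gives a central angle δ ≈ 0.726 rad (41.6°) between the endpoints.
Interpolate at f = 7/9 with slerp weights a = sin((1−f)δ)/sin δ ≈ 0.242, b = sin(fδ)/sin δ ≈ 0.806.
p = a·p₁ + b·p₂ ≈ (-0.666, -0.745, 0.023); φ = arcsin(p_z) ≈ 1.33°, λ = atan2(p_y, p_x) ≈ -131.79°.

≈ 1°N, 132°W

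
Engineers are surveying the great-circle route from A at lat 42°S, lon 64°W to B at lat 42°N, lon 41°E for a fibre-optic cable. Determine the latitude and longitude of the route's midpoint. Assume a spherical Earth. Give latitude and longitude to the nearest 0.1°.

Convert each endpoint to a unit vector on the sphere (x = cos φ cos λ, y = cos φ sin λ, z = sin φ).
The central angle between the endpoints is δ = arccos(p₁·p₂) ≈ 2.203 rad (126.2°).
Interpolate at f = 1/2 with slerp weights a = sin((1−f)δ)/sin δ ≈ 1.105, b = sin(fδ)/sin δ ≈ 1.105.
p = a·p₁ + b·p₂ ≈ (0.980, -0.199, 0.000); φ = arcsin(p_z) ≈ 0.00°, λ = atan2(p_y, p_x) ≈ -11.50°.

≈ lat 0.0°N, lon 11.5°W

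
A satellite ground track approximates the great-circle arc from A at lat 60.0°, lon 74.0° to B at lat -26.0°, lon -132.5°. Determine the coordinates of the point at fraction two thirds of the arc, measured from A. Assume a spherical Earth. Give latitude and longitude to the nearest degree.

Write both endpoints as unit vectors p₁, p₂ with components (cos φ cos λ, cos φ sin λ, sin φ).
The central angle between the endpoints is δ = arccos(p₁·p₂) ≈ 2.468 rad (141.4°).
Interpolate at f = 2/3 with slerp weights a = sin((1−f)δ)/sin δ ≈ 1.176, b = sin(fδ)/sin δ ≈ 1.599.
p = a·p₁ + b·p₂ ≈ (-0.809, -0.495, 0.317); φ = arcsin(p_z) ≈ 18.49°, λ = atan2(p_y, p_x) ≈ -148.56°.

≈ lat 18°, lon -149°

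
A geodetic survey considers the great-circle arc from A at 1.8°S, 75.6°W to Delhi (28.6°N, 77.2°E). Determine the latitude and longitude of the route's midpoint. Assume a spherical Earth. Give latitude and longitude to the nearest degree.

From cos δ = sin φ₁ sin φ₂ + cos φ₁ cos φ₂ cos Δλ, the central angle is δ ≈ 2.491 rad (142.7°).
Interpolate at f = 1/2 with slerp weights a = sin((1−f)δ)/sin δ ≈ 1.564, b = sin(fδ)/sin δ ≈ 1.564.
p = a·p₁ + b·p₂ ≈ (0.693, -0.175, 0.699); φ = arcsin(p_z) ≈ 44.38°, λ = atan2(p_y, p_x) ≈ -14.18°.

≈ 44°N, 14°W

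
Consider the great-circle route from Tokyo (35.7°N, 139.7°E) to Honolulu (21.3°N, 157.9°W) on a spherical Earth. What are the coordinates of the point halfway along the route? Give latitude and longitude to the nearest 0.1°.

≈ (32.4°N, 173.3°E)

Write both endpoints as unit vectors p₁, p₂ with components (cos φ cos λ, cos φ sin λ, sin φ).
The central angle between the endpoints is δ = arccos(p₁·p₂) ≈ 0.973 rad (55.8°).
Interpolate at f = 1/2 with slerp weights a = sin((1−f)δ)/sin δ ≈ 0.566, b = sin(fδ)/sin δ ≈ 0.566.
p = a·p₁ + b·p₂ ≈ (-0.839, 0.099, 0.536); φ = arcsin(p_z) ≈ 32.38°, λ = atan2(p_y, p_x) ≈ 173.28°.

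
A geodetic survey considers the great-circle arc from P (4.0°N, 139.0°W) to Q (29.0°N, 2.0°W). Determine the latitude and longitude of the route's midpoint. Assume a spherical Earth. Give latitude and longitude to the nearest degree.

The haversine formula gives a central angle δ ≈ 2.220 rad (127.2°) between the endpoints.
Interpolate at f = 1/2 with slerp weights a = sin((1−f)δ)/sin δ ≈ 1.124, b = sin(fδ)/sin δ ≈ 1.124.
p = a·p₁ + b·p₂ ≈ (0.136, -0.770, 0.623); φ = arcsin(p_z) ≈ 38.56°, λ = atan2(p_y, p_x) ≈ -79.96°.

≈ (39°N, 80°W)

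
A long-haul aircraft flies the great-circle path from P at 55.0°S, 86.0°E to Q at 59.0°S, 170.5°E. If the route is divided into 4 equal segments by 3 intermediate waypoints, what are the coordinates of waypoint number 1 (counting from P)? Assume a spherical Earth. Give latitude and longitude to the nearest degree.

≈ 61°S, 103°E

Convert each endpoint to a unit vector on the sphere (x = cos φ cos λ, y = cos φ sin λ, z = sin φ).
The central angle between the endpoints is δ = arccos(p₁·p₂) ≈ 0.752 rad (43.1°).
Interpolate at f = 1/4 with slerp weights a = sin((1−f)δ)/sin δ ≈ 0.783, b = sin(fδ)/sin δ ≈ 0.274.
p = a·p₁ + b·p₂ ≈ (-0.108, 0.471, -0.876); φ = arcsin(p_z) ≈ -61.11°, λ = atan2(p_y, p_x) ≈ 102.88°.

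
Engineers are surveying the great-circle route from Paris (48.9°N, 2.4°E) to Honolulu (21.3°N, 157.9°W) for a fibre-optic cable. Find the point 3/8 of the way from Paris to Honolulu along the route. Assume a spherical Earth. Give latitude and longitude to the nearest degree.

Write both endpoints as unit vectors p₁, p₂ with components (cos φ cos λ, cos φ sin λ, sin φ).
The central angle between the endpoints is δ = arccos(p₁·p₂) ≈ 1.879 rad (107.6°).
Interpolate at f = 3/8 with slerp weights a = sin((1−f)δ)/sin δ ≈ 0.968, b = sin(fδ)/sin δ ≈ 0.680.
p = a·p₁ + b·p₂ ≈ (0.049, -0.212, 0.976); φ = arcsin(p_z) ≈ 77.46°, λ = atan2(p_y, p_x) ≈ -76.95°.

≈ (77°N, 77°W)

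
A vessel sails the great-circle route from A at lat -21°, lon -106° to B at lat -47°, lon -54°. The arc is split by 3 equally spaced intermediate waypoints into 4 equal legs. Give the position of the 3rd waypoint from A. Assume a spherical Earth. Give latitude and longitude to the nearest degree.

Write both endpoints as unit vectors p₁, p₂ with components (cos φ cos λ, cos φ sin λ, sin φ).
The central angle between the endpoints is δ = arccos(p₁·p₂) ≈ 0.858 rad (49.1°).
Interpolate at f = 3/4 with slerp weights a = sin((1−f)δ)/sin δ ≈ 0.281, b = sin(fδ)/sin δ ≈ 0.793.
p = a·p₁ + b·p₂ ≈ (0.246, -0.690, -0.681); φ = arcsin(p_z) ≈ -42.91°, λ = atan2(p_y, p_x) ≈ -70.41°.

≈ lat -43°, lon -70°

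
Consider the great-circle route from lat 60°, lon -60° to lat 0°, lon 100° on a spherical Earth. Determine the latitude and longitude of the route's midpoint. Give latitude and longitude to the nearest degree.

≈ lat 57°, lon 82°

Write both endpoints as unit vectors p₁, p₂ with components (cos φ cos λ, cos φ sin λ, sin φ).
The central angle between the endpoints is δ = arccos(p₁·p₂) ≈ 2.060 rad (118.0°).
Interpolate at f = 1/2 with slerp weights a = sin((1−f)δ)/sin δ ≈ 0.971, b = sin(fδ)/sin δ ≈ 0.971.
p = a·p₁ + b·p₂ ≈ (0.074, 0.536, 0.841); φ = arcsin(p_z) ≈ 57.25°, λ = atan2(p_y, p_x) ≈ 82.12°.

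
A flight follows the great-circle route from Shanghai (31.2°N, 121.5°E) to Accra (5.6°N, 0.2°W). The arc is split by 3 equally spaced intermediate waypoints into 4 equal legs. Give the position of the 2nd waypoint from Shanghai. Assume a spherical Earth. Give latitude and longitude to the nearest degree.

Write both endpoints as unit vectors p₁, p₂ with components (cos φ cos λ, cos φ sin λ, sin φ).
The central angle between the endpoints is δ = arccos(p₁·p₂) ≈ 1.979 rad (113.4°).
Interpolate at f = 2/4 with slerp weights a = sin((1−f)δ)/sin δ ≈ 0.910, b = sin(fδ)/sin δ ≈ 0.910.
p = a·p₁ + b·p₂ ≈ (0.499, 0.661, 0.560); φ = arcsin(p_z) ≈ 34.09°, λ = atan2(p_y, p_x) ≈ 52.93°.

≈ 34°N, 53°E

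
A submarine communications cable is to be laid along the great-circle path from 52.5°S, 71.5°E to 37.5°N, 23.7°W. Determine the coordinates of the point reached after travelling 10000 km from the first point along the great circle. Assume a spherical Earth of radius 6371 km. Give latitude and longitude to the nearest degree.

≈ 13°N, 1°W

From cos δ = sin φ₁ sin φ₂ + cos φ₁ cos φ₂ cos Δλ, the central angle is δ ≈ 2.126 rad (121.8°). The total great-circle distance is δ·R ≈ 2.126 × 6371 ≈ 13542 km, so the target fraction is f = 10000/13542 ≈ 0.738.
Interpolate at f ≈ 0.738 with slerp weights a = sin((1−f)δ)/sin δ ≈ 0.621, b = sin(fδ)/sin δ ≈ 1.176.
p = a·p₁ + b·p₂ ≈ (0.975, -0.017, 0.224); φ = arcsin(p_z) ≈ 12.92°, λ = atan2(p_y, p_x) ≈ -0.98°.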